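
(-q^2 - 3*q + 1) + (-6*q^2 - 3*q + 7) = -7*q^2 - 6*q + 8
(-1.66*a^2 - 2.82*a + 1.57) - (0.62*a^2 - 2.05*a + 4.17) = -2.28*a^2 - 0.77*a - 2.6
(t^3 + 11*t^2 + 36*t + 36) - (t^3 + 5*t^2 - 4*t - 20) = 6*t^2 + 40*t + 56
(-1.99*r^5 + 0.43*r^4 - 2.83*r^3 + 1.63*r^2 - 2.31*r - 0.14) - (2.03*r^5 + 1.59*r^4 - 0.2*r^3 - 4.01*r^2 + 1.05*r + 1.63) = -4.02*r^5 - 1.16*r^4 - 2.63*r^3 + 5.64*r^2 - 3.36*r - 1.77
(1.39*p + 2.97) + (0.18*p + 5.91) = 1.57*p + 8.88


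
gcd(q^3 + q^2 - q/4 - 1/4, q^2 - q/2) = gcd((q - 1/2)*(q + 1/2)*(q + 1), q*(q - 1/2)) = q - 1/2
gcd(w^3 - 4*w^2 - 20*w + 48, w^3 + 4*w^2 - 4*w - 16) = w^2 + 2*w - 8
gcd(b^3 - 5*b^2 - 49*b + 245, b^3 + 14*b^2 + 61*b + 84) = b + 7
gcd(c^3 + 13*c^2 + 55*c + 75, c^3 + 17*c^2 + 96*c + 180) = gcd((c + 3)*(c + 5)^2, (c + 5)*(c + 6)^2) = c + 5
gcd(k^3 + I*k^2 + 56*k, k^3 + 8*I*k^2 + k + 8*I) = k + 8*I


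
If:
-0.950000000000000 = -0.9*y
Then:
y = 1.06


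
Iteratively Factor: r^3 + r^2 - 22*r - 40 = (r + 4)*(r^2 - 3*r - 10) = (r - 5)*(r + 4)*(r + 2)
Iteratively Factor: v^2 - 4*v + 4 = (v - 2)*(v - 2)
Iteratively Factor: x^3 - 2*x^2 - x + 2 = (x - 2)*(x^2 - 1) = (x - 2)*(x + 1)*(x - 1)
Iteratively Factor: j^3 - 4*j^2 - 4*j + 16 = (j - 4)*(j^2 - 4) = (j - 4)*(j - 2)*(j + 2)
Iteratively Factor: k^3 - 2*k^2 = (k)*(k^2 - 2*k) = k^2*(k - 2)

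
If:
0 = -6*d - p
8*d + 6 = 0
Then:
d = -3/4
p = 9/2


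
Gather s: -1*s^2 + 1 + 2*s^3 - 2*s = 2*s^3 - s^2 - 2*s + 1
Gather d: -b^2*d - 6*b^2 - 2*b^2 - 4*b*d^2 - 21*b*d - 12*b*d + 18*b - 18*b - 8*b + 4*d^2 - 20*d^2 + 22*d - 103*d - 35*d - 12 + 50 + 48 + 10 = -8*b^2 - 8*b + d^2*(-4*b - 16) + d*(-b^2 - 33*b - 116) + 96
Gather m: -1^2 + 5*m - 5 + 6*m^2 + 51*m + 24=6*m^2 + 56*m + 18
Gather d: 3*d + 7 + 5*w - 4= 3*d + 5*w + 3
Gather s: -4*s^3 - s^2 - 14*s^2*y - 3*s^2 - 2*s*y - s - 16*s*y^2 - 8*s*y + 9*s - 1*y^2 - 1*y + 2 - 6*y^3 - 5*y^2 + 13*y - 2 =-4*s^3 + s^2*(-14*y - 4) + s*(-16*y^2 - 10*y + 8) - 6*y^3 - 6*y^2 + 12*y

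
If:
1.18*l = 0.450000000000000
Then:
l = 0.38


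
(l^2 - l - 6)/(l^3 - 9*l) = (l + 2)/(l*(l + 3))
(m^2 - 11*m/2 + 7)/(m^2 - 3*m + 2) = (m - 7/2)/(m - 1)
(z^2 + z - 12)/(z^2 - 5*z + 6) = (z + 4)/(z - 2)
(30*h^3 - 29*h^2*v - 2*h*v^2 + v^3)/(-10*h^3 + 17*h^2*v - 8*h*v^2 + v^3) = (-30*h^2 - h*v + v^2)/(10*h^2 - 7*h*v + v^2)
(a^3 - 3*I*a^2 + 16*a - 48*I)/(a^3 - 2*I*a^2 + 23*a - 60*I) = (a + 4*I)/(a + 5*I)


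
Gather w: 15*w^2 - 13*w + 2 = 15*w^2 - 13*w + 2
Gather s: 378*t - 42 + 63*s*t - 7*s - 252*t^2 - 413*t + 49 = s*(63*t - 7) - 252*t^2 - 35*t + 7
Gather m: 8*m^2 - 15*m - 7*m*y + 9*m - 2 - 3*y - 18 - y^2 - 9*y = 8*m^2 + m*(-7*y - 6) - y^2 - 12*y - 20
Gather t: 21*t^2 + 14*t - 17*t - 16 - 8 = 21*t^2 - 3*t - 24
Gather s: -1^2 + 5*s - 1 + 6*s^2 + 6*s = 6*s^2 + 11*s - 2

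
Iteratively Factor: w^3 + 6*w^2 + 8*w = (w + 4)*(w^2 + 2*w) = w*(w + 4)*(w + 2)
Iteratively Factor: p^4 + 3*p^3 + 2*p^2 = (p + 1)*(p^3 + 2*p^2) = p*(p + 1)*(p^2 + 2*p) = p^2*(p + 1)*(p + 2)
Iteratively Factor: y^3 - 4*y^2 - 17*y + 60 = (y - 3)*(y^2 - y - 20) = (y - 5)*(y - 3)*(y + 4)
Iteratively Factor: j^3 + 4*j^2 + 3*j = (j + 1)*(j^2 + 3*j) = (j + 1)*(j + 3)*(j)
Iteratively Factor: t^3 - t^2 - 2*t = (t + 1)*(t^2 - 2*t) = (t - 2)*(t + 1)*(t)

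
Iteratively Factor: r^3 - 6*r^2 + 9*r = (r - 3)*(r^2 - 3*r) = (r - 3)^2*(r)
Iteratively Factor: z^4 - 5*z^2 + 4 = (z - 1)*(z^3 + z^2 - 4*z - 4) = (z - 1)*(z + 1)*(z^2 - 4) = (z - 1)*(z + 1)*(z + 2)*(z - 2)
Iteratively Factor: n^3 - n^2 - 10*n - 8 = (n + 2)*(n^2 - 3*n - 4) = (n + 1)*(n + 2)*(n - 4)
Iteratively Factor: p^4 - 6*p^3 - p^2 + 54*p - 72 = (p + 3)*(p^3 - 9*p^2 + 26*p - 24) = (p - 2)*(p + 3)*(p^2 - 7*p + 12) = (p - 4)*(p - 2)*(p + 3)*(p - 3)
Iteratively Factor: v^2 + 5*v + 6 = (v + 2)*(v + 3)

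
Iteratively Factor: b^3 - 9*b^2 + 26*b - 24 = (b - 2)*(b^2 - 7*b + 12) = (b - 3)*(b - 2)*(b - 4)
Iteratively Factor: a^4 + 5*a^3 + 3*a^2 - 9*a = (a + 3)*(a^3 + 2*a^2 - 3*a) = (a + 3)^2*(a^2 - a) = a*(a + 3)^2*(a - 1)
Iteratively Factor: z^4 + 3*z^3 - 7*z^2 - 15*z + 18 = (z + 3)*(z^3 - 7*z + 6) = (z - 2)*(z + 3)*(z^2 + 2*z - 3) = (z - 2)*(z + 3)^2*(z - 1)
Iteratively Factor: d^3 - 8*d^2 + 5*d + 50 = (d - 5)*(d^2 - 3*d - 10) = (d - 5)^2*(d + 2)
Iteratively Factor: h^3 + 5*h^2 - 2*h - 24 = (h + 4)*(h^2 + h - 6) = (h - 2)*(h + 4)*(h + 3)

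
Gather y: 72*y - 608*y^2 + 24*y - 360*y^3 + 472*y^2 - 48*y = -360*y^3 - 136*y^2 + 48*y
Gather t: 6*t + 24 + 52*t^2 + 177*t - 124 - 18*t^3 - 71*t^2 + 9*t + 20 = -18*t^3 - 19*t^2 + 192*t - 80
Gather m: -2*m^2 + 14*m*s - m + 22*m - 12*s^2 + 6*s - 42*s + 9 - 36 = -2*m^2 + m*(14*s + 21) - 12*s^2 - 36*s - 27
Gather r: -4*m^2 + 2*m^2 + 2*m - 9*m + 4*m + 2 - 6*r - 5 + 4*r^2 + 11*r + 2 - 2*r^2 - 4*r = -2*m^2 - 3*m + 2*r^2 + r - 1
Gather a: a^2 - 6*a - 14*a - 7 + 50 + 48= a^2 - 20*a + 91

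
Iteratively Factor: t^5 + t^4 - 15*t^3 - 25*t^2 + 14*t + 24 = (t + 2)*(t^4 - t^3 - 13*t^2 + t + 12) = (t - 1)*(t + 2)*(t^3 - 13*t - 12) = (t - 4)*(t - 1)*(t + 2)*(t^2 + 4*t + 3) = (t - 4)*(t - 1)*(t + 1)*(t + 2)*(t + 3)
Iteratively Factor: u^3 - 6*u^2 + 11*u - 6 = (u - 3)*(u^2 - 3*u + 2) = (u - 3)*(u - 2)*(u - 1)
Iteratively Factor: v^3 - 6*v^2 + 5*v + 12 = (v + 1)*(v^2 - 7*v + 12) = (v - 3)*(v + 1)*(v - 4)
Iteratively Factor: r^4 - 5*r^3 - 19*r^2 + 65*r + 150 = (r - 5)*(r^3 - 19*r - 30) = (r - 5)*(r + 2)*(r^2 - 2*r - 15) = (r - 5)*(r + 2)*(r + 3)*(r - 5)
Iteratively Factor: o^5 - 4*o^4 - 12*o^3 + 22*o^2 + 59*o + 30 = (o + 1)*(o^4 - 5*o^3 - 7*o^2 + 29*o + 30) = (o + 1)*(o + 2)*(o^3 - 7*o^2 + 7*o + 15) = (o - 3)*(o + 1)*(o + 2)*(o^2 - 4*o - 5) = (o - 3)*(o + 1)^2*(o + 2)*(o - 5)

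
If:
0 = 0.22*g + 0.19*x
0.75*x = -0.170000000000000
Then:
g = 0.20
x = -0.23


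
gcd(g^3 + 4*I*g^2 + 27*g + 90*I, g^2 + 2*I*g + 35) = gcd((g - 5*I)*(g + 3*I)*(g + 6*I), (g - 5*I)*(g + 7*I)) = g - 5*I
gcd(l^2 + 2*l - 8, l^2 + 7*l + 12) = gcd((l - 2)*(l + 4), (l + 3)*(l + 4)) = l + 4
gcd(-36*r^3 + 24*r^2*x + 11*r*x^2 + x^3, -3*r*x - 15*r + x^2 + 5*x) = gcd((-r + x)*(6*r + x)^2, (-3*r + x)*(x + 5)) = 1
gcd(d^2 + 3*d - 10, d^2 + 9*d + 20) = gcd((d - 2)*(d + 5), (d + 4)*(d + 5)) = d + 5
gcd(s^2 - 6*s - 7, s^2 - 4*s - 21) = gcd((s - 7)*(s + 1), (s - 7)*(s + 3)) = s - 7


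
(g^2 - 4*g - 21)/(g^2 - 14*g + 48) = (g^2 - 4*g - 21)/(g^2 - 14*g + 48)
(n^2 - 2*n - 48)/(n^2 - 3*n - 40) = (n + 6)/(n + 5)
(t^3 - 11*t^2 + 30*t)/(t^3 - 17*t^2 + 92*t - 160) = t*(t - 6)/(t^2 - 12*t + 32)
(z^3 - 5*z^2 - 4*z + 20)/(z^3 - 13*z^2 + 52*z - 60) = (z + 2)/(z - 6)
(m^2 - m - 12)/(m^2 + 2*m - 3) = (m - 4)/(m - 1)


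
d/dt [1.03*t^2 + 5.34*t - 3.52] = 2.06*t + 5.34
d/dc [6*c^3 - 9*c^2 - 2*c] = 18*c^2 - 18*c - 2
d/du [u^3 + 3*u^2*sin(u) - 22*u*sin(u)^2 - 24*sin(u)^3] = 3*u^2*cos(u) + 3*u^2 + 6*u*sin(u) - 22*u*sin(2*u) - 72*sin(u)^2*cos(u) - 22*sin(u)^2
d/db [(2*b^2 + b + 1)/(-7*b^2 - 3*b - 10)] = (b^2 - 26*b - 7)/(49*b^4 + 42*b^3 + 149*b^2 + 60*b + 100)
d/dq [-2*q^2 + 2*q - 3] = 2 - 4*q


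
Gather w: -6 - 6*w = -6*w - 6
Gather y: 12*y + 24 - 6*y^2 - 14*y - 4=-6*y^2 - 2*y + 20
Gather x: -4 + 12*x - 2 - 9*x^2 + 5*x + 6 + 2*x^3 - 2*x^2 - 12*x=2*x^3 - 11*x^2 + 5*x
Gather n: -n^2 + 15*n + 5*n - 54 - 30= -n^2 + 20*n - 84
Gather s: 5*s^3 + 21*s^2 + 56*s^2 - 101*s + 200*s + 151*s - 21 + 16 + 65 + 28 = 5*s^3 + 77*s^2 + 250*s + 88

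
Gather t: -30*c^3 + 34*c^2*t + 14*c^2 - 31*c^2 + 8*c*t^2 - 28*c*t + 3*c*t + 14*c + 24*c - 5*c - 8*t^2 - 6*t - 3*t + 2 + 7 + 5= -30*c^3 - 17*c^2 + 33*c + t^2*(8*c - 8) + t*(34*c^2 - 25*c - 9) + 14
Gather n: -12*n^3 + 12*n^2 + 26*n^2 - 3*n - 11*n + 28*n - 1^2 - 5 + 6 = -12*n^3 + 38*n^2 + 14*n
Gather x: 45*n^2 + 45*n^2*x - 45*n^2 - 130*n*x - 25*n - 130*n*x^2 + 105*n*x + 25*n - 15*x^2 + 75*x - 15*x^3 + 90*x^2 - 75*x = -15*x^3 + x^2*(75 - 130*n) + x*(45*n^2 - 25*n)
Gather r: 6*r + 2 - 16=6*r - 14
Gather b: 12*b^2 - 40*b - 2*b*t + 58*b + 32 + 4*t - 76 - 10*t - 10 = 12*b^2 + b*(18 - 2*t) - 6*t - 54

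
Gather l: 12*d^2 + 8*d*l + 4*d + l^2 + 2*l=12*d^2 + 4*d + l^2 + l*(8*d + 2)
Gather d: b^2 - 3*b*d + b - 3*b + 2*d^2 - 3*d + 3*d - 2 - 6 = b^2 - 3*b*d - 2*b + 2*d^2 - 8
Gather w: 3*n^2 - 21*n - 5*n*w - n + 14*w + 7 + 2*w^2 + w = 3*n^2 - 22*n + 2*w^2 + w*(15 - 5*n) + 7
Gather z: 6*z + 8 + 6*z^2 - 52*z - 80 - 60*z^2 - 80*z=-54*z^2 - 126*z - 72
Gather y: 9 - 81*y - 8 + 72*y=1 - 9*y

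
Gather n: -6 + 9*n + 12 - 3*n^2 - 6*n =-3*n^2 + 3*n + 6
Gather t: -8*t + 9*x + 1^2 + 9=-8*t + 9*x + 10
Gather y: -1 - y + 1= -y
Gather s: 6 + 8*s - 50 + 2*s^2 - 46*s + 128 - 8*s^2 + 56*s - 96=-6*s^2 + 18*s - 12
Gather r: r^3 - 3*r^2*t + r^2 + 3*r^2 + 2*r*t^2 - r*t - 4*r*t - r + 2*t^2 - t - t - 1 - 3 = r^3 + r^2*(4 - 3*t) + r*(2*t^2 - 5*t - 1) + 2*t^2 - 2*t - 4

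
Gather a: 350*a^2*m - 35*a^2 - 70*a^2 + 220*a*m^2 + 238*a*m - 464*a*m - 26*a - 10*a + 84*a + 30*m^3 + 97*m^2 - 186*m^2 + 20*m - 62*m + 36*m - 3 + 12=a^2*(350*m - 105) + a*(220*m^2 - 226*m + 48) + 30*m^3 - 89*m^2 - 6*m + 9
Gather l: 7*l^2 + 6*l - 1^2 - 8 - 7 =7*l^2 + 6*l - 16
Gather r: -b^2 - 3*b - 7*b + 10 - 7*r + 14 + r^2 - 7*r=-b^2 - 10*b + r^2 - 14*r + 24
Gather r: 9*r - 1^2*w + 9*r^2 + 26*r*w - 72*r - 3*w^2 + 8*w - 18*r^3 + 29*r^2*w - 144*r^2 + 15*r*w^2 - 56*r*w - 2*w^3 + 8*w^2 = -18*r^3 + r^2*(29*w - 135) + r*(15*w^2 - 30*w - 63) - 2*w^3 + 5*w^2 + 7*w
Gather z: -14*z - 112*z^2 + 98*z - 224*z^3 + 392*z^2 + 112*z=-224*z^3 + 280*z^2 + 196*z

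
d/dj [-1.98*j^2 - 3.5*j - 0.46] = -3.96*j - 3.5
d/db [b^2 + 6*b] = 2*b + 6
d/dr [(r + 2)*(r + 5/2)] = 2*r + 9/2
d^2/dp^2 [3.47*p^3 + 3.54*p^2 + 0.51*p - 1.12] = 20.82*p + 7.08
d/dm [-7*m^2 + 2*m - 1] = 2 - 14*m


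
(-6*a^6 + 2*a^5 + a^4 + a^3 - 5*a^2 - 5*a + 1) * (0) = 0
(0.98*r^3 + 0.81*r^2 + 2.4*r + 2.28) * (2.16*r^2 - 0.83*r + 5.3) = 2.1168*r^5 + 0.9362*r^4 + 9.7057*r^3 + 7.2258*r^2 + 10.8276*r + 12.084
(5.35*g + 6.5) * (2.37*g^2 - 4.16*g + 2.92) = 12.6795*g^3 - 6.851*g^2 - 11.418*g + 18.98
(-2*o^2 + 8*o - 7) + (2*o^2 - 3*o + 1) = 5*o - 6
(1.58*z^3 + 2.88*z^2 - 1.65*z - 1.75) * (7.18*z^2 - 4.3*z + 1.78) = 11.3444*z^5 + 13.8844*z^4 - 21.4186*z^3 - 0.343599999999999*z^2 + 4.588*z - 3.115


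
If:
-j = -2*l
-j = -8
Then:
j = 8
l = 4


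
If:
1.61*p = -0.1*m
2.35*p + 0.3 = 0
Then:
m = 2.06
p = -0.13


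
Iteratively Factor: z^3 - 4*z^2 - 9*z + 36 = (z + 3)*(z^2 - 7*z + 12) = (z - 3)*(z + 3)*(z - 4)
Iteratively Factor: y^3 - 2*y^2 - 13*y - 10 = (y + 1)*(y^2 - 3*y - 10) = (y - 5)*(y + 1)*(y + 2)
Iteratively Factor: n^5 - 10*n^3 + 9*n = (n)*(n^4 - 10*n^2 + 9) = n*(n + 3)*(n^3 - 3*n^2 - n + 3) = n*(n + 1)*(n + 3)*(n^2 - 4*n + 3) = n*(n - 1)*(n + 1)*(n + 3)*(n - 3)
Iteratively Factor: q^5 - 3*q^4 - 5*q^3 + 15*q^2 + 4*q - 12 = (q + 2)*(q^4 - 5*q^3 + 5*q^2 + 5*q - 6) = (q - 1)*(q + 2)*(q^3 - 4*q^2 + q + 6) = (q - 1)*(q + 1)*(q + 2)*(q^2 - 5*q + 6) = (q - 3)*(q - 1)*(q + 1)*(q + 2)*(q - 2)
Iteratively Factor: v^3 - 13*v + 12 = (v - 1)*(v^2 + v - 12) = (v - 1)*(v + 4)*(v - 3)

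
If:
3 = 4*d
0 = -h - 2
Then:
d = 3/4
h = -2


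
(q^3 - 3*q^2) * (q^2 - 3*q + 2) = q^5 - 6*q^4 + 11*q^3 - 6*q^2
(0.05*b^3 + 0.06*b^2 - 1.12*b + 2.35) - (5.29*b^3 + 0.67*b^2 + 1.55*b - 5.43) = -5.24*b^3 - 0.61*b^2 - 2.67*b + 7.78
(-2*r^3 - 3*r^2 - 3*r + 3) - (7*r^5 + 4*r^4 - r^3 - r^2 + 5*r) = -7*r^5 - 4*r^4 - r^3 - 2*r^2 - 8*r + 3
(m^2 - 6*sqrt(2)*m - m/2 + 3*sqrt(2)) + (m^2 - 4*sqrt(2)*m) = 2*m^2 - 10*sqrt(2)*m - m/2 + 3*sqrt(2)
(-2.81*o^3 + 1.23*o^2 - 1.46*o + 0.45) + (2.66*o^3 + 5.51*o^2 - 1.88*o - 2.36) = -0.15*o^3 + 6.74*o^2 - 3.34*o - 1.91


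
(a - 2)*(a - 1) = a^2 - 3*a + 2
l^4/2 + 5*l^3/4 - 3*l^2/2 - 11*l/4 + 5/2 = (l/2 + 1)*(l - 1)^2*(l + 5/2)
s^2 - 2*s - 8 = (s - 4)*(s + 2)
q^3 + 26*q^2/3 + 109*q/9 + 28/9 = (q + 1/3)*(q + 4/3)*(q + 7)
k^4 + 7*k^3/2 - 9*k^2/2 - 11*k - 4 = (k - 2)*(k + 1/2)*(k + 1)*(k + 4)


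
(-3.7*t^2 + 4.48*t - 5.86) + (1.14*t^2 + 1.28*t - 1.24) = -2.56*t^2 + 5.76*t - 7.1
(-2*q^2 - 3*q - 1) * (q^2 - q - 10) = -2*q^4 - q^3 + 22*q^2 + 31*q + 10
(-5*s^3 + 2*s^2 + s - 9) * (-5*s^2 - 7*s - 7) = 25*s^5 + 25*s^4 + 16*s^3 + 24*s^2 + 56*s + 63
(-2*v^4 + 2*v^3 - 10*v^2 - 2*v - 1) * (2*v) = -4*v^5 + 4*v^4 - 20*v^3 - 4*v^2 - 2*v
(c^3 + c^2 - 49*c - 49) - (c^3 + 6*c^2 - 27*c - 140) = -5*c^2 - 22*c + 91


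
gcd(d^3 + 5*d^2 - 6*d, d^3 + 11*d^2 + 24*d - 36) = d^2 + 5*d - 6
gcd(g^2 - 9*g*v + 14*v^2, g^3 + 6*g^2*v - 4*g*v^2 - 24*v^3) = -g + 2*v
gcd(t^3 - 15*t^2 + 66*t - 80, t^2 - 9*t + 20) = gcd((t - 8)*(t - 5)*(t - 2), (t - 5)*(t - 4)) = t - 5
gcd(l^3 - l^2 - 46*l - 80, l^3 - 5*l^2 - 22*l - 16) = l^2 - 6*l - 16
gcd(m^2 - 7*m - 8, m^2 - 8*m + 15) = 1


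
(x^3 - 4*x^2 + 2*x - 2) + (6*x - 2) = x^3 - 4*x^2 + 8*x - 4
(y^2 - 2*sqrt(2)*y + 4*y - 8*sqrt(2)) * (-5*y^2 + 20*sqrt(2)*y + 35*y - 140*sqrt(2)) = -5*y^4 + 15*y^3 + 30*sqrt(2)*y^3 - 90*sqrt(2)*y^2 + 60*y^2 - 840*sqrt(2)*y + 240*y + 2240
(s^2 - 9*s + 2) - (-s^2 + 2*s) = 2*s^2 - 11*s + 2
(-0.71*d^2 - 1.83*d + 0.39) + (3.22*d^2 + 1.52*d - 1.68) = 2.51*d^2 - 0.31*d - 1.29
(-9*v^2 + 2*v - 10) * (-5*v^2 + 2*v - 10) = 45*v^4 - 28*v^3 + 144*v^2 - 40*v + 100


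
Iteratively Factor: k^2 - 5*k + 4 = (k - 1)*(k - 4)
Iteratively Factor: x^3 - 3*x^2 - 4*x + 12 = (x + 2)*(x^2 - 5*x + 6) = (x - 2)*(x + 2)*(x - 3)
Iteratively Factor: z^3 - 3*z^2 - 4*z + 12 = (z - 3)*(z^2 - 4) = (z - 3)*(z + 2)*(z - 2)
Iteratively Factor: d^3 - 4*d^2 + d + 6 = (d + 1)*(d^2 - 5*d + 6) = (d - 2)*(d + 1)*(d - 3)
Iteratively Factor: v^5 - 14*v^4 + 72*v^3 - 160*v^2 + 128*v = (v - 4)*(v^4 - 10*v^3 + 32*v^2 - 32*v) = (v - 4)^2*(v^3 - 6*v^2 + 8*v) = (v - 4)^3*(v^2 - 2*v) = v*(v - 4)^3*(v - 2)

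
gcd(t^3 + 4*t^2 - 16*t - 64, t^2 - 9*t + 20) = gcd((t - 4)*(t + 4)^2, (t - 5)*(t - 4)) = t - 4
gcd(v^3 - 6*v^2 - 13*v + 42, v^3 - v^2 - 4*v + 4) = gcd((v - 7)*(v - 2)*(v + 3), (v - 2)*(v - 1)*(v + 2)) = v - 2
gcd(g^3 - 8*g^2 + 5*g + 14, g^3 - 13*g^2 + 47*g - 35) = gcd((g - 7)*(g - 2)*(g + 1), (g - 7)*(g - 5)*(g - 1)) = g - 7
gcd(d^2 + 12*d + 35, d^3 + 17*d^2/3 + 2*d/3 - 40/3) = d + 5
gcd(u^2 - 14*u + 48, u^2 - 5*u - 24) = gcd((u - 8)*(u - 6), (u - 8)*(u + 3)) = u - 8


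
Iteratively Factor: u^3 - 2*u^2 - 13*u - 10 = (u - 5)*(u^2 + 3*u + 2) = (u - 5)*(u + 1)*(u + 2)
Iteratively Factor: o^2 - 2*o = (o)*(o - 2)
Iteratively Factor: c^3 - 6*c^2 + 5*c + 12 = (c + 1)*(c^2 - 7*c + 12) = (c - 4)*(c + 1)*(c - 3)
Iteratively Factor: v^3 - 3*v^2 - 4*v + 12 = (v - 2)*(v^2 - v - 6) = (v - 2)*(v + 2)*(v - 3)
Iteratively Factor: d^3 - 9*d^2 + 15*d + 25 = (d - 5)*(d^2 - 4*d - 5) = (d - 5)^2*(d + 1)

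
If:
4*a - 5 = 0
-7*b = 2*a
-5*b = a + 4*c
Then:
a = 5/4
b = -5/14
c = 15/112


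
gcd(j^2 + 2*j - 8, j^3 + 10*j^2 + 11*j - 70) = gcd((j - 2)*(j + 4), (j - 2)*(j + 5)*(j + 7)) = j - 2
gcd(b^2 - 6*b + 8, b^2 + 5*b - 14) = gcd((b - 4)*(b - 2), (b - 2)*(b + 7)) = b - 2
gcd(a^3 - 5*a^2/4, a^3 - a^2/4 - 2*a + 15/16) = a - 5/4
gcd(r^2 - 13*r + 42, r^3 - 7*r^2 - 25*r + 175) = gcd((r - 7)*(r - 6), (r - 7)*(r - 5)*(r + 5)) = r - 7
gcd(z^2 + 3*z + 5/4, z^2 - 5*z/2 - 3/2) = z + 1/2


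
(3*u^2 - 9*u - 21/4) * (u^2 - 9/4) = 3*u^4 - 9*u^3 - 12*u^2 + 81*u/4 + 189/16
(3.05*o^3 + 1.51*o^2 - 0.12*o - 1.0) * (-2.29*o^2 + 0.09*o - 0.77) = -6.9845*o^5 - 3.1834*o^4 - 1.9378*o^3 + 1.1165*o^2 + 0.0024*o + 0.77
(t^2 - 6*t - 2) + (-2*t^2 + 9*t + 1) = -t^2 + 3*t - 1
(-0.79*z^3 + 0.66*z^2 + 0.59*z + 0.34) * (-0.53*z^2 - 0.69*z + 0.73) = 0.4187*z^5 + 0.1953*z^4 - 1.3448*z^3 - 0.1055*z^2 + 0.1961*z + 0.2482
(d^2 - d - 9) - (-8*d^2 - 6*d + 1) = 9*d^2 + 5*d - 10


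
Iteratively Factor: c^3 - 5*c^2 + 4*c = (c - 4)*(c^2 - c) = (c - 4)*(c - 1)*(c)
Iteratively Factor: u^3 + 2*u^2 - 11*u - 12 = (u + 1)*(u^2 + u - 12) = (u + 1)*(u + 4)*(u - 3)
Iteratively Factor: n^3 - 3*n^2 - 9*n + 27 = (n - 3)*(n^2 - 9) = (n - 3)^2*(n + 3)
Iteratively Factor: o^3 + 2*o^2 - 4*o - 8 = (o + 2)*(o^2 - 4) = (o + 2)^2*(o - 2)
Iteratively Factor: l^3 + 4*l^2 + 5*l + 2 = (l + 1)*(l^2 + 3*l + 2) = (l + 1)^2*(l + 2)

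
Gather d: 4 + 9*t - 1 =9*t + 3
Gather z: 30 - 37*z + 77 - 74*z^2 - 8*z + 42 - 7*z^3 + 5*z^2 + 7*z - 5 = -7*z^3 - 69*z^2 - 38*z + 144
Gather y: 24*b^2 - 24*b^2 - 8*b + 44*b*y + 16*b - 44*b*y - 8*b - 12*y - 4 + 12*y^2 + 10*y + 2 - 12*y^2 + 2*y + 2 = 0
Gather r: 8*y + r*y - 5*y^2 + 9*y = r*y - 5*y^2 + 17*y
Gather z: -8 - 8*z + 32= 24 - 8*z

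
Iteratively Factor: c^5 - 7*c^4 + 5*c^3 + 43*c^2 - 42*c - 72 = (c + 1)*(c^4 - 8*c^3 + 13*c^2 + 30*c - 72) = (c + 1)*(c + 2)*(c^3 - 10*c^2 + 33*c - 36) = (c - 3)*(c + 1)*(c + 2)*(c^2 - 7*c + 12) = (c - 3)^2*(c + 1)*(c + 2)*(c - 4)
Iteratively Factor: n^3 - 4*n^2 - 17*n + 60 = (n - 5)*(n^2 + n - 12) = (n - 5)*(n + 4)*(n - 3)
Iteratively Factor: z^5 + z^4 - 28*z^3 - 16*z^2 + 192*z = (z)*(z^4 + z^3 - 28*z^2 - 16*z + 192) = z*(z - 4)*(z^3 + 5*z^2 - 8*z - 48) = z*(z - 4)*(z - 3)*(z^2 + 8*z + 16) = z*(z - 4)*(z - 3)*(z + 4)*(z + 4)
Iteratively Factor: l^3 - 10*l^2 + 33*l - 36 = (l - 3)*(l^2 - 7*l + 12) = (l - 4)*(l - 3)*(l - 3)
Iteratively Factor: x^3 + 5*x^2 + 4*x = (x + 1)*(x^2 + 4*x) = x*(x + 1)*(x + 4)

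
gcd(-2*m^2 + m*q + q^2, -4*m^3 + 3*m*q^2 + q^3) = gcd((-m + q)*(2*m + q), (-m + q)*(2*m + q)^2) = -2*m^2 + m*q + q^2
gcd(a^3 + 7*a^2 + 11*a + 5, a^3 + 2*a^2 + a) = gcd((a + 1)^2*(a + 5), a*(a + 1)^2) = a^2 + 2*a + 1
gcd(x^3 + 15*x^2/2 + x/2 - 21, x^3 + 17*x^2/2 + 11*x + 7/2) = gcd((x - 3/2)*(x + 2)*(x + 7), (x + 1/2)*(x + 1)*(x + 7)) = x + 7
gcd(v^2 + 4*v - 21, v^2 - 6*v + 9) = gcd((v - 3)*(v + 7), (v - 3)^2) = v - 3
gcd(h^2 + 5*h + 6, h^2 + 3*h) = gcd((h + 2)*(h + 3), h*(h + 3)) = h + 3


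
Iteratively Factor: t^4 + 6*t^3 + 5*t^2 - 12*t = (t)*(t^3 + 6*t^2 + 5*t - 12) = t*(t - 1)*(t^2 + 7*t + 12) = t*(t - 1)*(t + 4)*(t + 3)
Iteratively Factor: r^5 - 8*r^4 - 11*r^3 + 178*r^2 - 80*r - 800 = (r - 4)*(r^4 - 4*r^3 - 27*r^2 + 70*r + 200) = (r - 5)*(r - 4)*(r^3 + r^2 - 22*r - 40) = (r - 5)*(r - 4)*(r + 2)*(r^2 - r - 20) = (r - 5)^2*(r - 4)*(r + 2)*(r + 4)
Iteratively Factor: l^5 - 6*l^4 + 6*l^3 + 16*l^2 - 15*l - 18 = (l - 2)*(l^4 - 4*l^3 - 2*l^2 + 12*l + 9) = (l - 2)*(l + 1)*(l^3 - 5*l^2 + 3*l + 9) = (l - 2)*(l + 1)^2*(l^2 - 6*l + 9) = (l - 3)*(l - 2)*(l + 1)^2*(l - 3)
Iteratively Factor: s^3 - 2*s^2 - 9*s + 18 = (s - 2)*(s^2 - 9) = (s - 3)*(s - 2)*(s + 3)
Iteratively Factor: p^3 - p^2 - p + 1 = (p - 1)*(p^2 - 1) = (p - 1)^2*(p + 1)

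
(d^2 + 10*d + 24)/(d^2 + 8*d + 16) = (d + 6)/(d + 4)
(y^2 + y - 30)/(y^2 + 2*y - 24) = (y - 5)/(y - 4)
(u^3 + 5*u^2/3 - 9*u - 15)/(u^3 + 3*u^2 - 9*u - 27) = (u + 5/3)/(u + 3)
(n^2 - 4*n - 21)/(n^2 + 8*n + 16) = (n^2 - 4*n - 21)/(n^2 + 8*n + 16)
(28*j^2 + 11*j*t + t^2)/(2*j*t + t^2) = (28*j^2 + 11*j*t + t^2)/(t*(2*j + t))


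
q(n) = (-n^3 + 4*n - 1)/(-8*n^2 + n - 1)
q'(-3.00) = 0.18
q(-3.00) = -0.18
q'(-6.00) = 0.14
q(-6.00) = -0.65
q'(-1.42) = 0.37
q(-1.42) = 0.21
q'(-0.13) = -0.20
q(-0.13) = 1.20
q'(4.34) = 0.15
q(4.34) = 0.44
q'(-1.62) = 0.32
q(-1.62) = 0.14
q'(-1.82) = 0.28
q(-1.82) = 0.08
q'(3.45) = 0.16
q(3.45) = 0.30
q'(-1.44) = 0.37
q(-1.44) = 0.20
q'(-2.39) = 0.22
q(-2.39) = -0.06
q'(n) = (4 - 3*n^2)/(-8*n^2 + n - 1) + (16*n - 1)*(-n^3 + 4*n - 1)/(-8*n^2 + n - 1)^2 = (-(16*n - 1)*(n^3 - 4*n + 1) + (3*n^2 - 4)*(8*n^2 - n + 1))/(8*n^2 - n + 1)^2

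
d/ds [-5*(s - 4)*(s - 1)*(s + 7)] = -15*s^2 - 20*s + 155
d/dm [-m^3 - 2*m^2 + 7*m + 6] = -3*m^2 - 4*m + 7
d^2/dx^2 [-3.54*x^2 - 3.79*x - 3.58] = -7.08000000000000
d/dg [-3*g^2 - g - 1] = -6*g - 1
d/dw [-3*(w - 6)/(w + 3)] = -27/(w + 3)^2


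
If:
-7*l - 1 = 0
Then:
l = -1/7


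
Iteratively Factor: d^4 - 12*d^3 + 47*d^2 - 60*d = (d - 5)*(d^3 - 7*d^2 + 12*d) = (d - 5)*(d - 4)*(d^2 - 3*d) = d*(d - 5)*(d - 4)*(d - 3)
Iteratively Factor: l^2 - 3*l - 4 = (l - 4)*(l + 1)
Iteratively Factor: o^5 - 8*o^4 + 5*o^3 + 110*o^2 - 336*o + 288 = (o + 4)*(o^4 - 12*o^3 + 53*o^2 - 102*o + 72) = (o - 4)*(o + 4)*(o^3 - 8*o^2 + 21*o - 18) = (o - 4)*(o - 2)*(o + 4)*(o^2 - 6*o + 9) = (o - 4)*(o - 3)*(o - 2)*(o + 4)*(o - 3)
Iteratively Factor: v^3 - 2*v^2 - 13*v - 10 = (v + 1)*(v^2 - 3*v - 10) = (v - 5)*(v + 1)*(v + 2)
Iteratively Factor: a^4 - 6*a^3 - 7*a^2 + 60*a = (a + 3)*(a^3 - 9*a^2 + 20*a) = a*(a + 3)*(a^2 - 9*a + 20) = a*(a - 5)*(a + 3)*(a - 4)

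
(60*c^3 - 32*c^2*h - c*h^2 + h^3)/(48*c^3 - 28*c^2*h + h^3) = (5*c - h)/(4*c - h)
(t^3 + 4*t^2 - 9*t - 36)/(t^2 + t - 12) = t + 3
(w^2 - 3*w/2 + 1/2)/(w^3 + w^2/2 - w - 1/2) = (2*w - 1)/(2*w^2 + 3*w + 1)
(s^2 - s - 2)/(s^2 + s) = (s - 2)/s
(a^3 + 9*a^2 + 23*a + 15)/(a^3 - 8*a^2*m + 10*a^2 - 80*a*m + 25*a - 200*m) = (a^2 + 4*a + 3)/(a^2 - 8*a*m + 5*a - 40*m)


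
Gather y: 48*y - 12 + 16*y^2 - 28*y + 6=16*y^2 + 20*y - 6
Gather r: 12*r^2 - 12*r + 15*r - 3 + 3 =12*r^2 + 3*r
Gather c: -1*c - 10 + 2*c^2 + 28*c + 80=2*c^2 + 27*c + 70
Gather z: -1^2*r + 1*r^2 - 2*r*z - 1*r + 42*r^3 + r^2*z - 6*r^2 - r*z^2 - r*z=42*r^3 - 5*r^2 - r*z^2 - 2*r + z*(r^2 - 3*r)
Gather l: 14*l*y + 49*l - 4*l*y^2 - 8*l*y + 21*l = l*(-4*y^2 + 6*y + 70)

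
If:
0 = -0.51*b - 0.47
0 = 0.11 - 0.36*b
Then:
No Solution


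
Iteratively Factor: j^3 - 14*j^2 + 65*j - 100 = (j - 4)*(j^2 - 10*j + 25) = (j - 5)*(j - 4)*(j - 5)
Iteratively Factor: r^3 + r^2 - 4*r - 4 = (r + 1)*(r^2 - 4) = (r + 1)*(r + 2)*(r - 2)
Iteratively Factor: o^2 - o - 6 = (o + 2)*(o - 3)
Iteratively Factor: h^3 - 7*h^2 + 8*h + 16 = (h - 4)*(h^2 - 3*h - 4) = (h - 4)^2*(h + 1)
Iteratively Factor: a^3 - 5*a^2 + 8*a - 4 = (a - 1)*(a^2 - 4*a + 4) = (a - 2)*(a - 1)*(a - 2)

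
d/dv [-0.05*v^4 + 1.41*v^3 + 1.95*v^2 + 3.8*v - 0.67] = -0.2*v^3 + 4.23*v^2 + 3.9*v + 3.8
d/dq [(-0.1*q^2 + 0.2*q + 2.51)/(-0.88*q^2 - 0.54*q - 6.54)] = (0.23*q^2 + 5.7256*q + 0.0473999999999999)/(0.7744*q^4 + 0.9504*q^3 + 11.802*q^2 + 7.0632*q + 42.7716)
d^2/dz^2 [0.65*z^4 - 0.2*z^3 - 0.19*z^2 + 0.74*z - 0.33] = 7.8*z^2 - 1.2*z - 0.38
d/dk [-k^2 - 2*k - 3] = -2*k - 2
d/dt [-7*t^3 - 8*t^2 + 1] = t*(-21*t - 16)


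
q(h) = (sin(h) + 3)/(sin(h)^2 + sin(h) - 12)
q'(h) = (-2*sin(h)*cos(h) - cos(h))*(sin(h) + 3)/(sin(h)^2 + sin(h) - 12)^2 + cos(h)/(sin(h)^2 + sin(h) - 12) = (-6*sin(h) + cos(h)^2 - 16)*cos(h)/(sin(h)^2 + sin(h) - 12)^2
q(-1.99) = -0.17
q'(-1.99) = 0.03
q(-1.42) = -0.17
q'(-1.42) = -0.01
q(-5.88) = -0.30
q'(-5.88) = -0.12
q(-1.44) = -0.17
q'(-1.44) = -0.01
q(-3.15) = -0.25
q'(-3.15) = 0.10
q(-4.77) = -0.40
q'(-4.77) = -0.01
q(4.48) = -0.17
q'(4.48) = 0.02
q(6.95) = -0.33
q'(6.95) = -0.12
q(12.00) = -0.20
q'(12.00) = -0.07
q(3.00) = -0.27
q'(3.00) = 0.11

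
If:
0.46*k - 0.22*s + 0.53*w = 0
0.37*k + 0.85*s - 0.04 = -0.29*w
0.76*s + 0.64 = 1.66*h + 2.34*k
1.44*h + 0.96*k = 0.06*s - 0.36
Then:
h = -0.80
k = 0.82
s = -0.06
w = -0.74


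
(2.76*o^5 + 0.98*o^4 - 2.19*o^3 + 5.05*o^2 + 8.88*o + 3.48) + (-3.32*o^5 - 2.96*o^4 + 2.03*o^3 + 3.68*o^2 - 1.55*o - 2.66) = -0.56*o^5 - 1.98*o^4 - 0.16*o^3 + 8.73*o^2 + 7.33*o + 0.82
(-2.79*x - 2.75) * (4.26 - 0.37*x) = 1.0323*x^2 - 10.8679*x - 11.715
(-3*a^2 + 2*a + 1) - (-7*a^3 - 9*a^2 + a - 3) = 7*a^3 + 6*a^2 + a + 4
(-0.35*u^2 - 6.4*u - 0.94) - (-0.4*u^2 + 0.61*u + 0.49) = 0.05*u^2 - 7.01*u - 1.43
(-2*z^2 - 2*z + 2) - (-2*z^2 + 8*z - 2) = 4 - 10*z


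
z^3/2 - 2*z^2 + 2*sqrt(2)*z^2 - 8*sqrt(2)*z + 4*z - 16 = (z/2 + sqrt(2))*(z - 4)*(z + 2*sqrt(2))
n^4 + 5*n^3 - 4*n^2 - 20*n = n*(n - 2)*(n + 2)*(n + 5)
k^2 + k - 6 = (k - 2)*(k + 3)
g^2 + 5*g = g*(g + 5)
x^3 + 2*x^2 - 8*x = x*(x - 2)*(x + 4)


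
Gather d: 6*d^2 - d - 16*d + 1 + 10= 6*d^2 - 17*d + 11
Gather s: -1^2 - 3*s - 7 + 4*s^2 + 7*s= 4*s^2 + 4*s - 8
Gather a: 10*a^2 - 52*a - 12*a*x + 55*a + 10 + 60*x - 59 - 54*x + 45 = 10*a^2 + a*(3 - 12*x) + 6*x - 4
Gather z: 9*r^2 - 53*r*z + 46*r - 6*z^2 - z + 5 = 9*r^2 + 46*r - 6*z^2 + z*(-53*r - 1) + 5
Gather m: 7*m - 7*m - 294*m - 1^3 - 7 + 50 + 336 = 378 - 294*m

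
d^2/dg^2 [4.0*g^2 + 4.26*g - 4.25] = 8.00000000000000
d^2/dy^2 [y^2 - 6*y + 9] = 2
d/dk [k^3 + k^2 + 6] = k*(3*k + 2)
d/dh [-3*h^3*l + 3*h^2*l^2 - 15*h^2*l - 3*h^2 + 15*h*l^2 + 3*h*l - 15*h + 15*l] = -9*h^2*l + 6*h*l^2 - 30*h*l - 6*h + 15*l^2 + 3*l - 15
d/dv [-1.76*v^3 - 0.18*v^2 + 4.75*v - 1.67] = -5.28*v^2 - 0.36*v + 4.75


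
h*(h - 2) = h^2 - 2*h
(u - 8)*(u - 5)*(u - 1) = u^3 - 14*u^2 + 53*u - 40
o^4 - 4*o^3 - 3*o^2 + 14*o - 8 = (o - 4)*(o - 1)^2*(o + 2)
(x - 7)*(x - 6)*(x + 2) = x^3 - 11*x^2 + 16*x + 84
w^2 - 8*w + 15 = (w - 5)*(w - 3)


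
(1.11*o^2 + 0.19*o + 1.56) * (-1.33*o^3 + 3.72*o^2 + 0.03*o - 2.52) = -1.4763*o^5 + 3.8765*o^4 - 1.3347*o^3 + 3.0117*o^2 - 0.432*o - 3.9312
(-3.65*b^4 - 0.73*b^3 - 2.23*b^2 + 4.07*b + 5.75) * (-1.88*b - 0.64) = 6.862*b^5 + 3.7084*b^4 + 4.6596*b^3 - 6.2244*b^2 - 13.4148*b - 3.68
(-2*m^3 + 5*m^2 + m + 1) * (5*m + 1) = -10*m^4 + 23*m^3 + 10*m^2 + 6*m + 1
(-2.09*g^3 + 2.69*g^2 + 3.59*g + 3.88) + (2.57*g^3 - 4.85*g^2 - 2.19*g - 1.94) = 0.48*g^3 - 2.16*g^2 + 1.4*g + 1.94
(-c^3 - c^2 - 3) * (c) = -c^4 - c^3 - 3*c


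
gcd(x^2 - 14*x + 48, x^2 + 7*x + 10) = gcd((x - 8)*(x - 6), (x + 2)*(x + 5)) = 1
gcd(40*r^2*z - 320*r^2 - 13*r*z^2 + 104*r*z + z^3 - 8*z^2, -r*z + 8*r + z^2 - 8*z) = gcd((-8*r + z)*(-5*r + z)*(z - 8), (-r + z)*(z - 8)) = z - 8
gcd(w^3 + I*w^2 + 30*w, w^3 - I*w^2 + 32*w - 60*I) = w^2 + I*w + 30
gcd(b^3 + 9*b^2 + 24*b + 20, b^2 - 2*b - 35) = b + 5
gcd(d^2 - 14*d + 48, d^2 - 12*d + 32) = d - 8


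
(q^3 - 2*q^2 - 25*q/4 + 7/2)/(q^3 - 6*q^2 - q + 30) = (q^2 - 4*q + 7/4)/(q^2 - 8*q + 15)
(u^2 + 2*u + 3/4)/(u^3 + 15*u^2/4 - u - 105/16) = 4*(2*u + 1)/(8*u^2 + 18*u - 35)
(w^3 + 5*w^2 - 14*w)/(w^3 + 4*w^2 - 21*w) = (w - 2)/(w - 3)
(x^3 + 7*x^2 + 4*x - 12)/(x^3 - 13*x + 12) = (x^2 + 8*x + 12)/(x^2 + x - 12)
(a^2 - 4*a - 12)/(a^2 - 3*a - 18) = (a + 2)/(a + 3)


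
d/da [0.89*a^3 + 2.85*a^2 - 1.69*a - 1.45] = 2.67*a^2 + 5.7*a - 1.69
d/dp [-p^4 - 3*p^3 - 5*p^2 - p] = -4*p^3 - 9*p^2 - 10*p - 1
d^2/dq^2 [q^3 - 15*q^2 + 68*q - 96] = 6*q - 30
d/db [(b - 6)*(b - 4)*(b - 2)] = 3*b^2 - 24*b + 44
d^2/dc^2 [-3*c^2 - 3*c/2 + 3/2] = -6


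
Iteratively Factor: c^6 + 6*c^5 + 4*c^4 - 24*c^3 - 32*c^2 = (c + 2)*(c^5 + 4*c^4 - 4*c^3 - 16*c^2) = c*(c + 2)*(c^4 + 4*c^3 - 4*c^2 - 16*c) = c^2*(c + 2)*(c^3 + 4*c^2 - 4*c - 16) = c^2*(c + 2)^2*(c^2 + 2*c - 8) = c^2*(c - 2)*(c + 2)^2*(c + 4)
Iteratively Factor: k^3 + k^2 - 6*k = (k - 2)*(k^2 + 3*k) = k*(k - 2)*(k + 3)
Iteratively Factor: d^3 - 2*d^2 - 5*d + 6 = (d - 3)*(d^2 + d - 2) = (d - 3)*(d + 2)*(d - 1)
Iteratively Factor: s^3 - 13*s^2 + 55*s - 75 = (s - 3)*(s^2 - 10*s + 25) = (s - 5)*(s - 3)*(s - 5)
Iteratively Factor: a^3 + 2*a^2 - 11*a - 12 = (a - 3)*(a^2 + 5*a + 4) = (a - 3)*(a + 4)*(a + 1)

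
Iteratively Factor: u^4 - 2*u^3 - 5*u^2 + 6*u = (u)*(u^3 - 2*u^2 - 5*u + 6) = u*(u - 1)*(u^2 - u - 6) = u*(u - 3)*(u - 1)*(u + 2)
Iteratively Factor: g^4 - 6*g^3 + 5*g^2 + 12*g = (g)*(g^3 - 6*g^2 + 5*g + 12) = g*(g + 1)*(g^2 - 7*g + 12) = g*(g - 3)*(g + 1)*(g - 4)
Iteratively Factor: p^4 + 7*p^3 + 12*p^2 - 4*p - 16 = (p + 2)*(p^3 + 5*p^2 + 2*p - 8) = (p + 2)^2*(p^2 + 3*p - 4) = (p + 2)^2*(p + 4)*(p - 1)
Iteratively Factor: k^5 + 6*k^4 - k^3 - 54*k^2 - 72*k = (k)*(k^4 + 6*k^3 - k^2 - 54*k - 72) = k*(k + 3)*(k^3 + 3*k^2 - 10*k - 24) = k*(k + 2)*(k + 3)*(k^2 + k - 12) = k*(k - 3)*(k + 2)*(k + 3)*(k + 4)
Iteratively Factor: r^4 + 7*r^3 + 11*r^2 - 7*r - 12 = (r + 1)*(r^3 + 6*r^2 + 5*r - 12) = (r - 1)*(r + 1)*(r^2 + 7*r + 12) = (r - 1)*(r + 1)*(r + 3)*(r + 4)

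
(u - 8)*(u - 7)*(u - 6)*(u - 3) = u^4 - 24*u^3 + 209*u^2 - 774*u + 1008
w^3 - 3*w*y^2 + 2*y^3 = (w - y)^2*(w + 2*y)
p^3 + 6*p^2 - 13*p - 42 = (p - 3)*(p + 2)*(p + 7)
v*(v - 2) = v^2 - 2*v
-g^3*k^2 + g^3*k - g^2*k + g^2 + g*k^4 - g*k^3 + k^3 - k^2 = (-g + k)*(g + k)*(k - 1)*(g*k + 1)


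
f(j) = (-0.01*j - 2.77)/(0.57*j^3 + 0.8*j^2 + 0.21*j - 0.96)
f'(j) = (-0.01*j - 2.77)*(-1.71*j^2 - 1.6*j - 0.21)/(0.57*j^3 + 0.8*j^2 + 0.21*j - 0.96)^2 - 0.01/(0.57*j^3 + 0.8*j^2 + 0.21*j - 0.96) = (0.0114*j^3 + 4.7447*j^2 + 4.432*j + 0.5913)/(0.3249*j^6 + 0.912*j^5 + 0.8794*j^4 - 0.7584*j^3 - 1.4919*j^2 - 0.4032*j + 0.9216)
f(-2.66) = 0.42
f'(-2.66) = 0.51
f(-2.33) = 0.64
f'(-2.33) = 0.85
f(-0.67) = 3.03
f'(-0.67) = -0.30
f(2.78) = -0.15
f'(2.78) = 0.15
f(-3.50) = 0.17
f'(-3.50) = 0.16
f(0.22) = 3.19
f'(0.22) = 2.38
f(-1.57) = 1.81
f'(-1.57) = 2.28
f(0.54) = 5.30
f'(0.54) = 15.94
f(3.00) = -0.13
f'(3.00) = 0.11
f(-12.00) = 0.00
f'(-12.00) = 0.00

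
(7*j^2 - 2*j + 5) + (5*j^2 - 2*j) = 12*j^2 - 4*j + 5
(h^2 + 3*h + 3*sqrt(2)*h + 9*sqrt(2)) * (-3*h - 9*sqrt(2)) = -3*h^3 - 18*sqrt(2)*h^2 - 9*h^2 - 54*sqrt(2)*h - 54*h - 162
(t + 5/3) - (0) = t + 5/3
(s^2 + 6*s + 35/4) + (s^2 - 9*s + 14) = 2*s^2 - 3*s + 91/4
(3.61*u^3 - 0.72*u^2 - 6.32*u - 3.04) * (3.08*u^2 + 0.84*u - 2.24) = 11.1188*u^5 + 0.8148*u^4 - 28.1568*u^3 - 13.0592*u^2 + 11.6032*u + 6.8096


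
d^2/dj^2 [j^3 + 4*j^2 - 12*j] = 6*j + 8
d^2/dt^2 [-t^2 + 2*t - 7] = -2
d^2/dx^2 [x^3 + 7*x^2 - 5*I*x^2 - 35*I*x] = 6*x + 14 - 10*I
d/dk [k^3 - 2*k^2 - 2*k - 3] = 3*k^2 - 4*k - 2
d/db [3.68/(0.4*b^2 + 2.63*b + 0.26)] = (-2.944*b - 9.6784)/(0.4*b^2 + 2.63*b + 0.26)^2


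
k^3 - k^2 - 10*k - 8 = (k - 4)*(k + 1)*(k + 2)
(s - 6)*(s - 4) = s^2 - 10*s + 24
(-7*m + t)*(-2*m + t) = 14*m^2 - 9*m*t + t^2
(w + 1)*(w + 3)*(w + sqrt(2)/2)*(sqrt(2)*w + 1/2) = sqrt(2)*w^4 + 3*w^3/2 + 4*sqrt(2)*w^3 + 13*sqrt(2)*w^2/4 + 6*w^2 + sqrt(2)*w + 9*w/2 + 3*sqrt(2)/4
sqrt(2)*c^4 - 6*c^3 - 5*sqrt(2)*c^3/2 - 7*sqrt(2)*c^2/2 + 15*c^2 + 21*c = c*(c - 7/2)*(c - 3*sqrt(2))*(sqrt(2)*c + sqrt(2))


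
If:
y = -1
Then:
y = -1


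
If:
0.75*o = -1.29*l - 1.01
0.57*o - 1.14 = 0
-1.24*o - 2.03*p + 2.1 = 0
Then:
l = -1.95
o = 2.00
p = -0.19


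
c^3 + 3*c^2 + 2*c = c*(c + 1)*(c + 2)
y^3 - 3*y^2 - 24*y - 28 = (y - 7)*(y + 2)^2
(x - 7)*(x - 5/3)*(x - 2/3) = x^3 - 28*x^2/3 + 157*x/9 - 70/9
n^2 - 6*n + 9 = (n - 3)^2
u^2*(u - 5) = u^3 - 5*u^2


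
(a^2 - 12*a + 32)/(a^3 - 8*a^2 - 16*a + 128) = 1/(a + 4)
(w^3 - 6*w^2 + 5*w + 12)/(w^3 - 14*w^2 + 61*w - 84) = (w + 1)/(w - 7)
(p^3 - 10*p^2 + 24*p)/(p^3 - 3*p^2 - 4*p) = (p - 6)/(p + 1)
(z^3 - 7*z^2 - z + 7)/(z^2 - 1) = z - 7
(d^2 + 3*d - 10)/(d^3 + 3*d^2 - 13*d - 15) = (d - 2)/(d^2 - 2*d - 3)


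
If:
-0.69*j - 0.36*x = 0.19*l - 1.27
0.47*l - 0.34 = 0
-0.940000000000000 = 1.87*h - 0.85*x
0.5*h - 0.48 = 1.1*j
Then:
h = 0.94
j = -0.01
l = 0.72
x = 3.17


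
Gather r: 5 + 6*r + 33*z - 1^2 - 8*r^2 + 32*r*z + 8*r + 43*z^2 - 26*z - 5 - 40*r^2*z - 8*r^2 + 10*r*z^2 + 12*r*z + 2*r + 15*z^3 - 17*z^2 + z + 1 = r^2*(-40*z - 16) + r*(10*z^2 + 44*z + 16) + 15*z^3 + 26*z^2 + 8*z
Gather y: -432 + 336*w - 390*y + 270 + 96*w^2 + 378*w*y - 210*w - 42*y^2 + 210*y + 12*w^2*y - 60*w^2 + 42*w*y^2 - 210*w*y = 36*w^2 + 126*w + y^2*(42*w - 42) + y*(12*w^2 + 168*w - 180) - 162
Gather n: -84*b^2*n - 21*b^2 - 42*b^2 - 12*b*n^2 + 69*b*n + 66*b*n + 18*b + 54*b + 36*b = -63*b^2 - 12*b*n^2 + 108*b + n*(-84*b^2 + 135*b)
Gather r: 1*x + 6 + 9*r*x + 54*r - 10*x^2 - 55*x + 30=r*(9*x + 54) - 10*x^2 - 54*x + 36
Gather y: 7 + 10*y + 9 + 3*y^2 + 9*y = 3*y^2 + 19*y + 16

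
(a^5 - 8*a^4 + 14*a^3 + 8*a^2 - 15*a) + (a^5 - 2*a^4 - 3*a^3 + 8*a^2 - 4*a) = 2*a^5 - 10*a^4 + 11*a^3 + 16*a^2 - 19*a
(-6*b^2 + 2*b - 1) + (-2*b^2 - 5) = -8*b^2 + 2*b - 6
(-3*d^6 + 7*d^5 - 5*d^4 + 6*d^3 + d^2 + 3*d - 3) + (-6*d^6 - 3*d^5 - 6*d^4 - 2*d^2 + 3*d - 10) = -9*d^6 + 4*d^5 - 11*d^4 + 6*d^3 - d^2 + 6*d - 13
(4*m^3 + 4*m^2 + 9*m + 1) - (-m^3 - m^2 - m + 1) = 5*m^3 + 5*m^2 + 10*m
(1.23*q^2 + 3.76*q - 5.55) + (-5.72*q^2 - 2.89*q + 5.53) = -4.49*q^2 + 0.87*q - 0.0199999999999996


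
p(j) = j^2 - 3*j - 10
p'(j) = 2*j - 3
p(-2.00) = 0.00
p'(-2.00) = -7.00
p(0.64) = -11.51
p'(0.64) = -1.72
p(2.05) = -11.95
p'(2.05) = 1.10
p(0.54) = -11.33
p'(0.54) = -1.92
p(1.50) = -12.25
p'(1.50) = 0.00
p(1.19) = -12.15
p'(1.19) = -0.62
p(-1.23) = -4.80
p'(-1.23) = -5.46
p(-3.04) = 8.36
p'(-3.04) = -9.08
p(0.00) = -10.00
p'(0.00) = -3.00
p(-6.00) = 44.00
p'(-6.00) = -15.00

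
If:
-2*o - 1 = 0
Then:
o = -1/2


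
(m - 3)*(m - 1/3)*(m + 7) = m^3 + 11*m^2/3 - 67*m/3 + 7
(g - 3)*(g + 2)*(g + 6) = g^3 + 5*g^2 - 12*g - 36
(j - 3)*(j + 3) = j^2 - 9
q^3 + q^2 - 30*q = q*(q - 5)*(q + 6)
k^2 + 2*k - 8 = (k - 2)*(k + 4)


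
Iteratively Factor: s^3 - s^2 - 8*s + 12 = (s + 3)*(s^2 - 4*s + 4) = (s - 2)*(s + 3)*(s - 2)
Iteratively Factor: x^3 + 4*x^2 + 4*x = (x)*(x^2 + 4*x + 4) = x*(x + 2)*(x + 2)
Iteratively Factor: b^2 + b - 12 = (b + 4)*(b - 3)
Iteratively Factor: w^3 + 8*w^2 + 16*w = (w + 4)*(w^2 + 4*w) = (w + 4)^2*(w)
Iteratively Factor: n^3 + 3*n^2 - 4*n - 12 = (n + 2)*(n^2 + n - 6) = (n - 2)*(n + 2)*(n + 3)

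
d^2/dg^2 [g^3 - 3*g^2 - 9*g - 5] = 6*g - 6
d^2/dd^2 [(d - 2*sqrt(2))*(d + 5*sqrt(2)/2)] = 2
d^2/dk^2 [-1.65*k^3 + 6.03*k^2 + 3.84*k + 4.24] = 12.06 - 9.9*k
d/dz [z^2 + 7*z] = 2*z + 7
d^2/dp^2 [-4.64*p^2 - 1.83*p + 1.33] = -9.28000000000000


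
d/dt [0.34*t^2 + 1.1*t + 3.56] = 0.68*t + 1.1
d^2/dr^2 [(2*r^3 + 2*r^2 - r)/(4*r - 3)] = 4*(16*r^3 - 36*r^2 + 27*r + 3)/(64*r^3 - 144*r^2 + 108*r - 27)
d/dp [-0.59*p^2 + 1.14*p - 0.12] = 1.14 - 1.18*p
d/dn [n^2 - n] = 2*n - 1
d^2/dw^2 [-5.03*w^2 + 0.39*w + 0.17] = -10.0600000000000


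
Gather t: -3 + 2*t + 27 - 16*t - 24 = -14*t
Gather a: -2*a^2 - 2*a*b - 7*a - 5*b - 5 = -2*a^2 + a*(-2*b - 7) - 5*b - 5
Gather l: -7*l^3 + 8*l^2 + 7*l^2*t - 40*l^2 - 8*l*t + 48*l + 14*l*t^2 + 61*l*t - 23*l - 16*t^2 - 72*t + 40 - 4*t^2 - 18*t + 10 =-7*l^3 + l^2*(7*t - 32) + l*(14*t^2 + 53*t + 25) - 20*t^2 - 90*t + 50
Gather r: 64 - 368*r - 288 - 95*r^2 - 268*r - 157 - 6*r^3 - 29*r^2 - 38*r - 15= -6*r^3 - 124*r^2 - 674*r - 396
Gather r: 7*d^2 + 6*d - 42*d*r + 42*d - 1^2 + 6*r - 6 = 7*d^2 + 48*d + r*(6 - 42*d) - 7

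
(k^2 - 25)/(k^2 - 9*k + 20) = (k + 5)/(k - 4)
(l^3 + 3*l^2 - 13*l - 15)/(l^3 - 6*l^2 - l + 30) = (l^2 + 6*l + 5)/(l^2 - 3*l - 10)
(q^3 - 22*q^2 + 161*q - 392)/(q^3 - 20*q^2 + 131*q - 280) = (q - 7)/(q - 5)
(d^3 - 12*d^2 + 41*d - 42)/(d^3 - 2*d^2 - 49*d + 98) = (d - 3)/(d + 7)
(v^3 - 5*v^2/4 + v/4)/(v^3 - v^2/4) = (v - 1)/v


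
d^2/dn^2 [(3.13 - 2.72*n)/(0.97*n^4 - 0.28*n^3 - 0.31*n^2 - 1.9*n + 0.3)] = (-30.710976*n^7 + 70.720372*n^6 - 21.875304*n^5 - 45.49107*n^4 - 0.525720000000007*n^3 - 1.876002*n^2 + 11.12118*n + 20.07998)/(0.912673*n^12 - 0.790356*n^11 - 0.646893*n^10 - 4.879906*n^9 + 4.149789*n^8 + 2.411496*n^7 + 9.015089*n^6 - 6.74133*n^5 - 2.05131*n^4 - 5.8744*n^3 + 3.1653*n^2 - 0.513*n + 0.027)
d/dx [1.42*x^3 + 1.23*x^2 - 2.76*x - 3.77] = 4.26*x^2 + 2.46*x - 2.76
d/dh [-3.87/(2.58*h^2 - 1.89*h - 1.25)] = (19.9692*h - 7.3143)/(-2.58*h^2 + 1.89*h + 1.25)^2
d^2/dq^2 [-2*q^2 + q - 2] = -4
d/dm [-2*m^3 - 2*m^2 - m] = -6*m^2 - 4*m - 1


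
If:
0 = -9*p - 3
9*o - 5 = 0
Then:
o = 5/9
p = -1/3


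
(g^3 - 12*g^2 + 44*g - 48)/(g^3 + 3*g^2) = (g^3 - 12*g^2 + 44*g - 48)/(g^2*(g + 3))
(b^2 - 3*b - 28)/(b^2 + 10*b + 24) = (b - 7)/(b + 6)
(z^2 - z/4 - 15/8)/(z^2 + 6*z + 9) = (z^2 - z/4 - 15/8)/(z^2 + 6*z + 9)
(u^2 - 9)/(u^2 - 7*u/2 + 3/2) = 2*(u + 3)/(2*u - 1)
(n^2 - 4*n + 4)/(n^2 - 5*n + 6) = (n - 2)/(n - 3)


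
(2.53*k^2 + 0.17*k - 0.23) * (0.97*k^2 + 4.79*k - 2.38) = 2.4541*k^4 + 12.2836*k^3 - 5.4302*k^2 - 1.5063*k + 0.5474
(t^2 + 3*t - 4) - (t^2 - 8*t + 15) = 11*t - 19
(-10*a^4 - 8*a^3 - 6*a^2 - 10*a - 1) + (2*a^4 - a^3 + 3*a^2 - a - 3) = -8*a^4 - 9*a^3 - 3*a^2 - 11*a - 4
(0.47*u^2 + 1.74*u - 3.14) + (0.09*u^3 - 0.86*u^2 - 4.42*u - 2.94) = 0.09*u^3 - 0.39*u^2 - 2.68*u - 6.08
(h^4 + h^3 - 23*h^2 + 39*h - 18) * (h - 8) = h^5 - 7*h^4 - 31*h^3 + 223*h^2 - 330*h + 144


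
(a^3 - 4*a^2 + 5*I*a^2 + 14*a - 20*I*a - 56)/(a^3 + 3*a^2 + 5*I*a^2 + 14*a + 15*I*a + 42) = (a - 4)/(a + 3)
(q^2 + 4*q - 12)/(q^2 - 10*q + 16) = (q + 6)/(q - 8)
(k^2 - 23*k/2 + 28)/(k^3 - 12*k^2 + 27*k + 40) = (k - 7/2)/(k^2 - 4*k - 5)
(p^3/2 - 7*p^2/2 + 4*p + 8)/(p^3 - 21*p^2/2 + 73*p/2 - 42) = (p^2 - 3*p - 4)/(2*p^2 - 13*p + 21)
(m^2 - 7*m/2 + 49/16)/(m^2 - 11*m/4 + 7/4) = (m - 7/4)/(m - 1)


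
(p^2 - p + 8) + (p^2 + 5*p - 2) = 2*p^2 + 4*p + 6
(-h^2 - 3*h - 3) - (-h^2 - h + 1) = -2*h - 4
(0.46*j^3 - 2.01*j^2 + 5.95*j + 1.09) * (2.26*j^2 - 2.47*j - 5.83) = 1.0396*j^5 - 5.6788*j^4 + 15.7299*j^3 - 0.514800000000003*j^2 - 37.3808*j - 6.3547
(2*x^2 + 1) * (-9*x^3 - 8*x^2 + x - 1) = -18*x^5 - 16*x^4 - 7*x^3 - 10*x^2 + x - 1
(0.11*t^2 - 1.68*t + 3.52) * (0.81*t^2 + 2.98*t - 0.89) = 0.0891*t^4 - 1.033*t^3 - 2.2531*t^2 + 11.9848*t - 3.1328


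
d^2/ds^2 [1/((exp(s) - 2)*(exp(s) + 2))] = 4*(exp(2*s) + 4)*exp(2*s)/(exp(6*s) - 12*exp(4*s) + 48*exp(2*s) - 64)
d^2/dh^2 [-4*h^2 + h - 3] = -8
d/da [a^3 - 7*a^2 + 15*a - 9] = 3*a^2 - 14*a + 15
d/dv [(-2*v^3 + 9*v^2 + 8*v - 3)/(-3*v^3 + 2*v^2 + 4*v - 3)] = (23*v^4 + 32*v^3 + 11*v^2 - 42*v - 12)/(9*v^6 - 12*v^5 - 20*v^4 + 34*v^3 + 4*v^2 - 24*v + 9)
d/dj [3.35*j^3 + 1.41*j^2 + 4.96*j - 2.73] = 10.05*j^2 + 2.82*j + 4.96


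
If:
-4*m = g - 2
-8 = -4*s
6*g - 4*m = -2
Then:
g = 0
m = 1/2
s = 2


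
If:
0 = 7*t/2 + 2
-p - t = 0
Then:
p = 4/7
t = -4/7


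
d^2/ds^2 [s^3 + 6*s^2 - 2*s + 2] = 6*s + 12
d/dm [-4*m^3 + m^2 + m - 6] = -12*m^2 + 2*m + 1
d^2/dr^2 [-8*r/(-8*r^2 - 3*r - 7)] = 16*(r*(16*r + 3)^2 - 3*(8*r + 1)*(8*r^2 + 3*r + 7))/(8*r^2 + 3*r + 7)^3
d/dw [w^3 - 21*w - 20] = 3*w^2 - 21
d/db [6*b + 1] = 6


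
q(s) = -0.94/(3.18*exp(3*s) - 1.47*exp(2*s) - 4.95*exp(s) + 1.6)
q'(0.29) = 4032.83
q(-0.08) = 0.55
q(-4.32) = -0.61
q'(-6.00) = 0.00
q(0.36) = -1.11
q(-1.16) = -537.51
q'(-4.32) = -0.03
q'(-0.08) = 0.14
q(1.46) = -0.00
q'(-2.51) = -0.28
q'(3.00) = 0.00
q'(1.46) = 0.02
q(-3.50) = -0.65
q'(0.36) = 19.50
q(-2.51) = -0.79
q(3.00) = 0.00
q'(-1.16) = -475417.52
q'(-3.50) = -0.07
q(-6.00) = -0.59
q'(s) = -0.94*(-9.54*exp(3*s) + 2.94*exp(2*s) + 4.95*exp(s))/(3.18*exp(3*s) - 1.47*exp(2*s) - 4.95*exp(s) + 1.6)^2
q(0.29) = 18.64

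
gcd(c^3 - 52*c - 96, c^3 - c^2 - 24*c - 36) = c + 2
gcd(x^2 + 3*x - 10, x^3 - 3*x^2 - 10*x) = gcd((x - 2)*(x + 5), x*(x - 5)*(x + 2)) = 1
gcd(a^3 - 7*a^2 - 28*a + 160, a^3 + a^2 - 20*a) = a^2 + a - 20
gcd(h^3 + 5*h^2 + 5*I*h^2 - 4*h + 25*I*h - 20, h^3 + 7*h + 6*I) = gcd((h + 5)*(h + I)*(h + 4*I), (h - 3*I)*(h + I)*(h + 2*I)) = h + I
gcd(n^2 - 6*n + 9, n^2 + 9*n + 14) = 1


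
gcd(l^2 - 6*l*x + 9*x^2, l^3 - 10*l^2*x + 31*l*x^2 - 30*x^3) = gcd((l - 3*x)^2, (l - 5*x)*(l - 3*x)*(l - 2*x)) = -l + 3*x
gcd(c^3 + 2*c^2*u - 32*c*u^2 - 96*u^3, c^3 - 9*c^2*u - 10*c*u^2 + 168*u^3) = -c^2 + 2*c*u + 24*u^2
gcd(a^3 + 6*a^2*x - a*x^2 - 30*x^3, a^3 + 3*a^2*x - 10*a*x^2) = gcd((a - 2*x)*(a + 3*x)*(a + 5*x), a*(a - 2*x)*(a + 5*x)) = -a^2 - 3*a*x + 10*x^2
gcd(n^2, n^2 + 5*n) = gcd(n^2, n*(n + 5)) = n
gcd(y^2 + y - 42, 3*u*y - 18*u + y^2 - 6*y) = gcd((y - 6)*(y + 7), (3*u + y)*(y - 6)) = y - 6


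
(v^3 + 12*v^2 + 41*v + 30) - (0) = v^3 + 12*v^2 + 41*v + 30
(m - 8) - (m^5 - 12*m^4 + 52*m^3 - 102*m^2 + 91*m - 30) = -m^5 + 12*m^4 - 52*m^3 + 102*m^2 - 90*m + 22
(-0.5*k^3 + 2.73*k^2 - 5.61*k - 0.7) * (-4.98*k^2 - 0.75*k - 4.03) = 2.49*k^5 - 13.2204*k^4 + 27.9053*k^3 - 3.3084*k^2 + 23.1333*k + 2.821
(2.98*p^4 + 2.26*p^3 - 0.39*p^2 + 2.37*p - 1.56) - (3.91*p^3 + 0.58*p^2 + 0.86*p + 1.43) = 2.98*p^4 - 1.65*p^3 - 0.97*p^2 + 1.51*p - 2.99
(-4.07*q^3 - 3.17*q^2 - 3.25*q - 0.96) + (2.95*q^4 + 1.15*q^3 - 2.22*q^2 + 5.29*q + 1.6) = 2.95*q^4 - 2.92*q^3 - 5.39*q^2 + 2.04*q + 0.64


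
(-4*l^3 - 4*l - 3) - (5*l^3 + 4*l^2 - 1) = -9*l^3 - 4*l^2 - 4*l - 2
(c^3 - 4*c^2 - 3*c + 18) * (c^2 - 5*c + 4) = c^5 - 9*c^4 + 21*c^3 + 17*c^2 - 102*c + 72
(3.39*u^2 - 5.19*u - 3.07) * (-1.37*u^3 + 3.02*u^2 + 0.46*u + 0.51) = -4.6443*u^5 + 17.3481*u^4 - 9.9085*u^3 - 9.9299*u^2 - 4.0591*u - 1.5657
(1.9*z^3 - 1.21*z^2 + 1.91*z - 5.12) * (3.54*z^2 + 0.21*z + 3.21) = 6.726*z^5 - 3.8844*z^4 + 12.6063*z^3 - 21.6078*z^2 + 5.0559*z - 16.4352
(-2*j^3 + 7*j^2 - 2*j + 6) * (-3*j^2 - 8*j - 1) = 6*j^5 - 5*j^4 - 48*j^3 - 9*j^2 - 46*j - 6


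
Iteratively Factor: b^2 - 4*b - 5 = (b + 1)*(b - 5)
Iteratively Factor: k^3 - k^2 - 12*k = (k + 3)*(k^2 - 4*k) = k*(k + 3)*(k - 4)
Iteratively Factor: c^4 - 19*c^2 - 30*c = (c)*(c^3 - 19*c - 30) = c*(c + 3)*(c^2 - 3*c - 10) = c*(c + 2)*(c + 3)*(c - 5)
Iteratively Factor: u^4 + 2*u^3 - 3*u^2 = (u + 3)*(u^3 - u^2) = (u - 1)*(u + 3)*(u^2) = u*(u - 1)*(u + 3)*(u)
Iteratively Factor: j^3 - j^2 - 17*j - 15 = (j + 3)*(j^2 - 4*j - 5) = (j - 5)*(j + 3)*(j + 1)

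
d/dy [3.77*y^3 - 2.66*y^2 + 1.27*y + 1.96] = 11.31*y^2 - 5.32*y + 1.27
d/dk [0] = 0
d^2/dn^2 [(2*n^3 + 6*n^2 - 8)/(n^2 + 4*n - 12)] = 64*(n^3 - 3*n^2 + 24*n + 20)/(n^6 + 12*n^5 + 12*n^4 - 224*n^3 - 144*n^2 + 1728*n - 1728)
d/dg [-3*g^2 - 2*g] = -6*g - 2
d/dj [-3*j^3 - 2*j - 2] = -9*j^2 - 2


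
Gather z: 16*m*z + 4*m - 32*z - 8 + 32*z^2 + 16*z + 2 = 4*m + 32*z^2 + z*(16*m - 16) - 6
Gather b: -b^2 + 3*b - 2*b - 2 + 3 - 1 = -b^2 + b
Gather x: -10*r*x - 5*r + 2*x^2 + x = -5*r + 2*x^2 + x*(1 - 10*r)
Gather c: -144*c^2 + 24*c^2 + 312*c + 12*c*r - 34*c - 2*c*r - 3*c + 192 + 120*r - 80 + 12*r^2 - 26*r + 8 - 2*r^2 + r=-120*c^2 + c*(10*r + 275) + 10*r^2 + 95*r + 120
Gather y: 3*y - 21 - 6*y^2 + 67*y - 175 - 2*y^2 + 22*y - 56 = -8*y^2 + 92*y - 252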